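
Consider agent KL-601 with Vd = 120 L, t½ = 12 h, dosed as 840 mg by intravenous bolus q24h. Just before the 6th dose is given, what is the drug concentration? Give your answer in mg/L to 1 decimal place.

f = (1/2)^(τ/t½) = (1/2)^(24/12) ≈ 0.2500.
C₀ = D/Vd = 840/120 ≈ 7.000 mg/L.
Before the 6th dose, 5 doses have been given. Superposition: Cmin = C₀·(f + f² + … + f^5).
≈ 7.000 × (0.2500 + 0.0625 + 0.0156 + 0.0039 + 0.0010) ≈ 7.000 × 0.3330 ≈ 2.331 mg/L.

2.3 mg/L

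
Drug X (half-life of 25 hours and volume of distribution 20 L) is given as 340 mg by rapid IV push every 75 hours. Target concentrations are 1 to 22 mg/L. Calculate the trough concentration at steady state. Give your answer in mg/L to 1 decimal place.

The dosing interval is 3 half-lives, so f = 2^(−3) = 0.125.
At steady state, R = 1/(1 − 0.125) = 8/7.
Single-dose peak C₀ = D/Vd = 340/20 = 17 mg/L.
Steady-state peak Cmax,ss = C₀·R = 17 × 8/7 ≈ 19.429 mg/L.
Steady-state trough Cmin,ss = Cmax,ss·f ≈ 19.429 × 0.125 ≈ 2.429 mg/L.
Trough 2.4 mg/L vs MEC 1 mg/L: adequate.

2.4 mg/L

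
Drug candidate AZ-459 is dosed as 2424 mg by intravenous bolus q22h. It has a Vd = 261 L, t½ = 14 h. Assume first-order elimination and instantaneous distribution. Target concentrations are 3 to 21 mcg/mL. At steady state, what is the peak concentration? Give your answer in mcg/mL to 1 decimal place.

14.0 mcg/mL

τ/t½ = 22/14 ≈ 1.5714, so fraction remaining f = (1/2)^(22/14) ≈ 0.3365.
Accumulation ratio R = 1/(1 − f) ≈ 1/0.6635 ≈ 1.5072.
Each bolus raises the concentration by D/Vd = 2424/261 ≈ 9.287 mcg/mL.
Cmax,ss = C₀/(1 − f) ≈ 9.287/0.6635 ≈ 13.997 mcg/mL.
Peak 14.0 mcg/mL vs MTC 21 mcg/mL: below toxic threshold.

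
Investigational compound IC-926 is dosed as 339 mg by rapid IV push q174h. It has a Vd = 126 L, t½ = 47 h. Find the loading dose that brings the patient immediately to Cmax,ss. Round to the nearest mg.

f = (1/2)^(174/47) ≈ 0.076833; accumulation ratio R = 1/(1−f) ≈ 1.08323.
Loading dose to hit Cmax,ss on first dose: D_load = D_maint·R ≈ 339 × 1.08323 ≈ 367.21 mg.

367 mg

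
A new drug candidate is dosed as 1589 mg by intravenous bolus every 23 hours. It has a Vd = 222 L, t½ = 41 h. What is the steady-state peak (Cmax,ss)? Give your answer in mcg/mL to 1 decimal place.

τ/t½ = 23/41 ≈ 0.56098, so fraction remaining f = (1/2)^(23/41) ≈ 0.6778.
Accumulation ratio R = 1/(1 − f) ≈ 1/0.3222 ≈ 3.1037.
Single-dose peak C₀ = D/Vd = 1589/222 ≈ 7.158 mcg/mL.
Steady-state peak Cmax,ss = C₀·R ≈ 7.158 × 3.1037 ≈ 22.216 mcg/mL.

22.2 mcg/mL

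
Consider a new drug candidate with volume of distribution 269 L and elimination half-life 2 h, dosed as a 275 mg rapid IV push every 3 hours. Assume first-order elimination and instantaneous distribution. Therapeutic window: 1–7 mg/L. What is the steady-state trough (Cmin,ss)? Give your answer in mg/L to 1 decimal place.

Over one 3-h interval, 3/2 ≈ 1.5 half-lives elapse, leaving f ≈ 0.3536 of each dose.
Single-dose peak C₀ = D/Vd = 275/269 ≈ 1.022 mg/L.
Steady-state trough Cmin,ss = C₀·f/(1−f) ≈ 1.022 × 0.3536/0.6464 ≈ 0.559 mg/L.
Trough 0.6 mg/L vs MEC 1 mg/L: subtherapeutic.

0.6 mg/L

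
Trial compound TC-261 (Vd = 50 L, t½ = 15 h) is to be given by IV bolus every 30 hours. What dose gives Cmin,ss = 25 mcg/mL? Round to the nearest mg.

3750 mg

τ/t½ = 30/15 ≈ 2, so f = (1/2)^(30/15) ≈ 0.250000.
Cmin,ss = (D/Vd)·f/(1−f), so D = Cmin,ss·Vd·(1−f)/f.
D = 25 × 50 × (1−f)/f ≈ 25 × 50 × 3.00000 ≈ 3750.00 mg.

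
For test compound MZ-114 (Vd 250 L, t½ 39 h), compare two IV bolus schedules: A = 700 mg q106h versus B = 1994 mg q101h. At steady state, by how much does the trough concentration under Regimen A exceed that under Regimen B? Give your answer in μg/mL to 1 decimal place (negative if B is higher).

Regimen A: f = (1/2)^(106/39) ≈ 0.1520; Cmin,ss = (700/250)·f/(1−f) ≈ 0.502 μg/mL.
Regimen B: f = (1/2)^(101/39) ≈ 0.1661; Cmin,ss = (1994/250)·f/(1−f) ≈ 1.589 μg/mL.
Difference ≈ 0.502 − 1.589 ≈ -1.087 μg/mL.

-1.1 μg/mL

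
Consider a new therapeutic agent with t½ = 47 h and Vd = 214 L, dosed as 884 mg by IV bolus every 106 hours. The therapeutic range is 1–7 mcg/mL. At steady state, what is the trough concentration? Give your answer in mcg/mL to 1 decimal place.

1.1 mcg/mL

τ/t½ = 106/47 ≈ 2.2553, so fraction remaining f = (1/2)^(106/47) ≈ 0.2095.
Accumulation ratio R = 1/(1 − f) ≈ 1/0.7905 ≈ 1.2650.
Single-dose peak C₀ = D/Vd = 884/214 ≈ 4.131 mcg/mL.
Cmax,ss = C₀/(1 − f) ≈ 4.131/0.7905 ≈ 5.226 mcg/mL.
One interval later, Cmin,ss = Cmax,ss·e^(−kτ) ≈ 5.226 × 0.2095 ≈ 1.095 mcg/mL.
Trough 1.1 mcg/mL vs MEC 1 mcg/mL: adequate.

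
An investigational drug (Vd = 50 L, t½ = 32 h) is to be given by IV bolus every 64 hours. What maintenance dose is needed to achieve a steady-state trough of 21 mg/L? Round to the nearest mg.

3150 mg

τ/t½ = 64/32 ≈ 2, so f = (1/2)^(64/32) ≈ 0.250000.
Cmin,ss = (D/Vd)·f/(1−f), so D = Cmin,ss·Vd·(1−f)/f.
D = 21 × 50 × (1−f)/f ≈ 21 × 50 × 3.00000 ≈ 3150.00 mg.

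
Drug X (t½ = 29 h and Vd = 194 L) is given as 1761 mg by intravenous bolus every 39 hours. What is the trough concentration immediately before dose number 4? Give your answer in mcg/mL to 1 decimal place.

f = (1/2)^(τ/t½) = (1/2)^(39/29) ≈ 0.3937.
C₀ = D/Vd = 1761/194 ≈ 9.077 mcg/mL.
Before the 4th dose, 3 doses have been given. Superposition: Cmin = C₀·(f + f² + … + f^3).
≈ 9.077 × (0.3937 + 0.1550 + 0.0610) ≈ 9.077 × 0.6097 ≈ 5.534 mcg/mL.

5.5 mcg/mL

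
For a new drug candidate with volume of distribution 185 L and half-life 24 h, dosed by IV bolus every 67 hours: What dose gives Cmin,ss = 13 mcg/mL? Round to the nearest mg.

14248 mg

τ/t½ = 67/24 ≈ 2.7917, so f = (1/2)^(67/24) ≈ 0.144419.
Cmin,ss = (D/Vd)·f/(1−f), so D = Cmin,ss·Vd·(1−f)/f.
D = 13 × 185 × (1−f)/f ≈ 13 × 185 × 5.92430 ≈ 14247.94 mg.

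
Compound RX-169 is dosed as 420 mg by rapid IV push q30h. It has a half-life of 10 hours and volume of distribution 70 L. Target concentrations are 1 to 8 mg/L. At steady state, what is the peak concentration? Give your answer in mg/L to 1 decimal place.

The dosing interval is 3 half-lives, so f = 2^(−3) = 0.125.
Accumulation ratio R = 1/(1 − f) = 1/0.875 = 8/7.
Single-dose peak C₀ = D/Vd = 420/70 = 6 mg/L.
Steady-state peak Cmax,ss = C₀·R = 6 × 8/7 ≈ 6.857 mg/L.
Peak 6.9 mg/L vs MTC 8 mg/L: below toxic threshold.

6.9 mg/L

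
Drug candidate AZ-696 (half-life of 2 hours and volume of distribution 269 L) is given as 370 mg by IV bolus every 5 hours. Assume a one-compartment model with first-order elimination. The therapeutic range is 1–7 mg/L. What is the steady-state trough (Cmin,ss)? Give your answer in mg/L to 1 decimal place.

0.3 mg/L

k = ln2/t½ = ln2/2 ≈ 0.346574 h⁻¹; fraction remaining f = e^(−kτ) = e^(−0.346574×5) ≈ 0.1768.
Each bolus raises the concentration by D/Vd = 370/269 ≈ 1.375 mg/L.
Steady-state trough Cmin,ss = C₀·f/(1−f) ≈ 1.375 × 0.1768/0.8232 ≈ 0.295 mg/L.
Trough 0.3 mg/L vs MEC 1 mg/L: subtherapeutic.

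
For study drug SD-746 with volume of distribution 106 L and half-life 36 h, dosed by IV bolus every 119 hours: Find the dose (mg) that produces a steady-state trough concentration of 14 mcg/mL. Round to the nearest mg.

τ/t½ = 119/36 ≈ 3.3056, so f = (1/2)^(119/36) ≈ 0.101141.
Cmin,ss = (D/Vd)·f/(1−f), so D = Cmin,ss·Vd·(1−f)/f.
D = 14 × 106 × (1−f)/f ≈ 14 × 106 × 8.88719 ≈ 13188.59 mg.

13189 mg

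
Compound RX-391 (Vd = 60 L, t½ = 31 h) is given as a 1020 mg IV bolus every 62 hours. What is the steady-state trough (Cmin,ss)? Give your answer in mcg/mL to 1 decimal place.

τ = 62 h = 2 half-lives, so f = (1/2)^2 = 0.25.
At steady state, R = 1/(1 − 0.25) = 4/3.
Single-dose peak C₀ = D/Vd = 1020/60 = 17 mcg/mL.
Steady-state peak Cmax,ss = C₀·R = 17 × 4/3 ≈ 22.667 mcg/mL.
Steady-state trough Cmin,ss = Cmax,ss·f ≈ 22.667 × 0.25 ≈ 5.667 mcg/mL.

5.7 mcg/mL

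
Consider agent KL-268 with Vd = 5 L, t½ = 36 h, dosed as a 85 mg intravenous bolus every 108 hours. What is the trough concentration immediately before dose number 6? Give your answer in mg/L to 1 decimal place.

2.4 mg/L

f = (1/2)^(τ/t½) = (1/2)^(108/36) ≈ 0.1250.
C₀ = D/Vd = 85/5 ≈ 17.000 mg/L.
Before the 6th dose, 5 doses have been given. Superposition: Cmin = C₀·(f + f² + … + f^5).
≈ 17.000 × (0.1250 + 0.0156 + 0.0020 + 0.0002 + 0.0000) ≈ 17.000 × 0.1428 ≈ 2.428 mg/L.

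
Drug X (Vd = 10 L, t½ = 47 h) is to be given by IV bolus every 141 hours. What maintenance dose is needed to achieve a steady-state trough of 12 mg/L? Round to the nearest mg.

τ/t½ = 141/47 ≈ 3, so f = (1/2)^(141/47) ≈ 0.125000.
Cmin,ss = (D/Vd)·f/(1−f), so D = Cmin,ss·Vd·(1−f)/f.
D = 12 × 10 × (1−f)/f ≈ 12 × 10 × 7.00000 ≈ 840.00 mg.

840 mg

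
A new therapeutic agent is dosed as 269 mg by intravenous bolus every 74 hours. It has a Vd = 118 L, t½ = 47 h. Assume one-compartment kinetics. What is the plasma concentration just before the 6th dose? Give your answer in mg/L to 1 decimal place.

f = (1/2)^(τ/t½) = (1/2)^(74/47) ≈ 0.3358.
C₀ = D/Vd = 269/118 ≈ 2.280 mg/L.
Before the 6th dose, 5 doses have been given. Superposition: Cmin = C₀·(f + f² + … + f^5).
≈ 2.280 × (0.3358 + 0.1128 + 0.0379 + 0.0127 + 0.0043) ≈ 2.280 × 0.5035 ≈ 1.148 mg/L.

1.1 mg/L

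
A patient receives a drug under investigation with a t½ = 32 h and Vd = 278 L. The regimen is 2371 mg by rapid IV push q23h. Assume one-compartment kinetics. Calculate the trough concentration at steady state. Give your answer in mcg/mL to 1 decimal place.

k = ln2/t½ = ln2/32 ≈ 0.021661 h⁻¹; fraction remaining f = e^(−kτ) = e^(−0.021661×23) ≈ 0.6076.
At steady state, accumulation factor R = 1/(1 − e^(−kτ)) ≈ 2.5484.
Each bolus raises the concentration by D/Vd = 2371/278 ≈ 8.529 mcg/mL.
Cmax,ss = C₀/(1 − f) ≈ 8.529/0.3924 ≈ 21.735 mcg/mL.
Steady-state trough Cmin,ss = Cmax,ss·f ≈ 21.735 × 0.6076 ≈ 13.206 mcg/mL.

13.2 mcg/mL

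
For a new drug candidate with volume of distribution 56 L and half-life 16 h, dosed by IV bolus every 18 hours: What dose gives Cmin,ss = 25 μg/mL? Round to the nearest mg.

τ/t½ = 18/16 ≈ 1.125, so f = (1/2)^(18/16) ≈ 0.458502.
Cmin,ss = (D/Vd)·f/(1−f), so D = Cmin,ss·Vd·(1−f)/f.
D = 25 × 56 × (1−f)/f ≈ 25 × 56 × 1.18102 ≈ 1653.43 mg.

1653 mg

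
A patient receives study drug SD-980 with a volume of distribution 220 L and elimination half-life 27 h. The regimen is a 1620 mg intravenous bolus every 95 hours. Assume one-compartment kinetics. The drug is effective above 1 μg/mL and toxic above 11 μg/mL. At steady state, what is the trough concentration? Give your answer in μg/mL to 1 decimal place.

0.7 μg/mL

Over one 95-h interval, 95/27 ≈ 3.5185 half-lives elapse, leaving f ≈ 0.0873 of each dose.
Single-dose peak C₀ = D/Vd = 1620/220 ≈ 7.364 μg/mL.
Steady-state trough Cmin,ss = C₀·f/(1−f) ≈ 7.364 × 0.0873/0.9127 ≈ 0.704 μg/mL.
Trough 0.7 μg/mL vs MEC 1 μg/mL: subtherapeutic.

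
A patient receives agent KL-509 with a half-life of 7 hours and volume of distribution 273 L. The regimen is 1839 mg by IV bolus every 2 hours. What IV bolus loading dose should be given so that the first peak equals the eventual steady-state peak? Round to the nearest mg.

10236 mg

f = (1/2)^(2/7) ≈ 0.820335; accumulation ratio R = 1/(1−f) ≈ 5.56591.
Loading dose to hit Cmax,ss on first dose: D_load = D_maint·R ≈ 1839 × 5.56591 ≈ 10235.71 mg.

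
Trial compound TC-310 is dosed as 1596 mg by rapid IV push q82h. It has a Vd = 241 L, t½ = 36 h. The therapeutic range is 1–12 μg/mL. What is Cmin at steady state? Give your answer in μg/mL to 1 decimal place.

Over one 82-h interval, 82/36 ≈ 2.2778 half-lives elapse, leaving f ≈ 0.2062 of each dose.
Accumulation ratio R = 1/(1 − f) ≈ 1/0.7938 ≈ 1.2598.
Single-dose peak C₀ = D/Vd = 1596/241 ≈ 6.622 μg/mL.
Steady-state peak Cmax,ss = C₀·R ≈ 6.622 × 1.2598 ≈ 8.342 μg/mL.
Steady-state trough Cmin,ss = Cmax,ss·f ≈ 8.342 × 0.2062 ≈ 1.720 μg/mL.
Trough 1.7 μg/mL vs MEC 1 μg/mL: adequate.

1.7 μg/mL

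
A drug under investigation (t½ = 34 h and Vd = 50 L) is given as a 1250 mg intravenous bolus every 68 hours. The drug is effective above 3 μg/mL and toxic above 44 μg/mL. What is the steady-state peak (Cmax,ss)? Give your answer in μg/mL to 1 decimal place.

τ = 68 h = 2 half-lives, so f = (1/2)^2 = 0.25.
Accumulation ratio R = 1/(1 − f) = 1/0.75 = 4/3.
Single-dose peak C₀ = D/Vd = 1250/50 = 25 μg/mL.
Steady-state peak Cmax,ss = C₀·R = 25 × 4/3 ≈ 33.333 μg/mL.
Peak 33.3 μg/mL vs MTC 44 μg/mL: below toxic threshold.

33.3 μg/mL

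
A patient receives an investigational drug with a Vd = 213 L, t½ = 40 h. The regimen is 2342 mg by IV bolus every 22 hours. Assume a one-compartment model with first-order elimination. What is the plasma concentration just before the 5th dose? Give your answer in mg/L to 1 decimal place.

f = (1/2)^(τ/t½) = (1/2)^(22/40) ≈ 0.6830.
C₀ = D/Vd = 2342/213 ≈ 10.995 mg/L.
Before the 5th dose, 4 doses have been given. Superposition: Cmin = C₀·(f + f² + … + f^4).
≈ 10.995 × (0.6830 + 0.4665 + 0.3186 + 0.2176) ≈ 10.995 × 1.6857 ≈ 18.534 mg/L.

18.5 mg/L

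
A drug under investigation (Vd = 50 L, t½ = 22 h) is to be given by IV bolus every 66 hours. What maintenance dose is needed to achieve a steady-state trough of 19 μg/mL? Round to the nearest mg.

6650 mg

τ/t½ = 66/22 ≈ 3, so f = (1/2)^(66/22) ≈ 0.125000.
Cmin,ss = (D/Vd)·f/(1−f), so D = Cmin,ss·Vd·(1−f)/f.
D = 19 × 50 × (1−f)/f ≈ 19 × 50 × 7.00000 ≈ 6650.00 mg.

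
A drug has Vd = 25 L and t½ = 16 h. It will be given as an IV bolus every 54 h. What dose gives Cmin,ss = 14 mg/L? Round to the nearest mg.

3281 mg

τ/t½ = 54/16 ≈ 3.375, so f = (1/2)^(54/16) ≈ 0.096388.
Cmin,ss = (D/Vd)·f/(1−f), so D = Cmin,ss·Vd·(1−f)/f.
D = 14 × 25 × (1−f)/f ≈ 14 × 25 × 9.37474 ≈ 3281.16 mg.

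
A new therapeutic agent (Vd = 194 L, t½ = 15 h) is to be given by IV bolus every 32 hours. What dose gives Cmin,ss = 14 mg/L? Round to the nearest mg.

9200 mg

τ/t½ = 32/15 ≈ 2.1333, so f = (1/2)^(32/15) ≈ 0.227931.
Cmin,ss = (D/Vd)·f/(1−f), so D = Cmin,ss·Vd·(1−f)/f.
D = 14 × 194 × (1−f)/f ≈ 14 × 194 × 3.38729 ≈ 9199.88 mg.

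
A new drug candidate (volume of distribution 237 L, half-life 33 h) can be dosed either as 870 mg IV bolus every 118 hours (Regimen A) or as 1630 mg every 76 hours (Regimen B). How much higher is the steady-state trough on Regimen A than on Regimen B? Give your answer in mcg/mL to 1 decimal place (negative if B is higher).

Regimen A: f = (1/2)^(118/33) ≈ 0.0839; Cmin,ss = (870/237)·f/(1−f) ≈ 0.336 mcg/mL.
Regimen B: f = (1/2)^(76/33) ≈ 0.2026; Cmin,ss = (1630/237)·f/(1−f) ≈ 1.747 mcg/mL.
Difference ≈ 0.336 − 1.747 ≈ -1.411 mcg/mL.

-1.4 mcg/mL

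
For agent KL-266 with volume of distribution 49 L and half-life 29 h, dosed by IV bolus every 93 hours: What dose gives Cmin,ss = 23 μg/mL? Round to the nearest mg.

9279 mg

τ/t½ = 93/29 ≈ 3.2069, so f = (1/2)^(93/29) ≈ 0.108300.
Cmin,ss = (D/Vd)·f/(1−f), so D = Cmin,ss·Vd·(1−f)/f.
D = 23 × 49 × (1−f)/f ≈ 23 × 49 × 8.23361 ≈ 9279.28 mg.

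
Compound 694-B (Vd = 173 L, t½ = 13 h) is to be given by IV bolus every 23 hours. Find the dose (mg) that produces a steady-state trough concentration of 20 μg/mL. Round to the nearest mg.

8334 mg

τ/t½ = 23/13 ≈ 1.7692, so f = (1/2)^(23/13) ≈ 0.293365.
Cmin,ss = (D/Vd)·f/(1−f), so D = Cmin,ss·Vd·(1−f)/f.
D = 20 × 173 × (1−f)/f ≈ 20 × 173 × 2.40872 ≈ 8334.17 mg.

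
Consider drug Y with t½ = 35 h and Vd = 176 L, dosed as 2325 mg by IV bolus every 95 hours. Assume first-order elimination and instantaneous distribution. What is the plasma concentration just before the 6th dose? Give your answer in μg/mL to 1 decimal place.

f = (1/2)^(τ/t½) = (1/2)^(95/35) ≈ 0.1524.
C₀ = D/Vd = 2325/176 ≈ 13.210 μg/mL.
Before the 6th dose, 5 doses have been given. Superposition: Cmin = C₀·(f + f² + … + f^5).
≈ 13.210 × (0.1524 + 0.0232 + 0.0035 + 0.0005 + 0.0001) ≈ 13.210 × 0.1797 ≈ 2.374 μg/mL.

2.4 μg/mL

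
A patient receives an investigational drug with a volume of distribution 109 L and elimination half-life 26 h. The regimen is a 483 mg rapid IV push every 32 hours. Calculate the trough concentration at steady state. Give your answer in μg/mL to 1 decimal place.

τ/t½ = 32/26 ≈ 1.2308, so fraction remaining f = (1/2)^(32/26) ≈ 0.4261.
Accumulation ratio R = 1/(1 − f) ≈ 1/0.5739 ≈ 1.7425.
Single-dose peak C₀ = D/Vd = 483/109 ≈ 4.431 μg/mL.
Steady-state peak Cmax,ss = C₀·R ≈ 4.431 × 1.7425 ≈ 7.721 μg/mL.
Steady-state trough Cmin,ss = Cmax,ss·f ≈ 7.721 × 0.4261 ≈ 3.290 μg/mL.

3.3 μg/mL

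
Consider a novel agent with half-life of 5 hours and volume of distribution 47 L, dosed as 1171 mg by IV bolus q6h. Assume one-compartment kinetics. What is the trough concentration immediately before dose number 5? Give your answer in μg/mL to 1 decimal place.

f = (1/2)^(τ/t½) = (1/2)^(6/5) ≈ 0.4353.
C₀ = D/Vd = 1171/47 ≈ 24.915 μg/mL.
Before the 5th dose, 4 doses have been given. Superposition: Cmin = C₀·(f + f² + … + f^4).
≈ 24.915 × (0.4353 + 0.1895 + 0.0825 + 0.0359) ≈ 24.915 × 0.7432 ≈ 18.517 μg/mL.

18.5 μg/mL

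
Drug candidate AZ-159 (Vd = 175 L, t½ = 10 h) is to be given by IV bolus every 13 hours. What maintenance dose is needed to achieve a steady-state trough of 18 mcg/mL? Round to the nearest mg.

τ/t½ = 13/10 ≈ 1.3, so f = (1/2)^(13/10) ≈ 0.406126.
Cmin,ss = (D/Vd)·f/(1−f), so D = Cmin,ss·Vd·(1−f)/f.
D = 18 × 175 × (1−f)/f ≈ 18 × 175 × 1.46229 ≈ 4606.21 mg.

4606 mg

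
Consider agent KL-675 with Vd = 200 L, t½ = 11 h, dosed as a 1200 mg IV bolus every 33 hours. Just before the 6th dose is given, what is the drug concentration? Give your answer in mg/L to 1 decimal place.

f = (1/2)^(τ/t½) = (1/2)^(33/11) ≈ 0.1250.
C₀ = D/Vd = 1200/200 ≈ 6.000 mg/L.
Before the 6th dose, 5 doses have been given. Superposition: Cmin = C₀·(f + f² + … + f^5).
≈ 6.000 × (0.1250 + 0.0156 + 0.0020 + 0.0002 + 0.0000) ≈ 6.000 × 0.1428 ≈ 0.857 mg/L.

0.9 mg/L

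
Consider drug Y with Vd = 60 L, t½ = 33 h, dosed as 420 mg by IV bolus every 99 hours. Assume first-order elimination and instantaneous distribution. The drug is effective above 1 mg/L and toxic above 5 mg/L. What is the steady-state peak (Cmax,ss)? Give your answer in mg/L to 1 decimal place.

8.0 mg/L

The dosing interval is 3 half-lives, so f = 2^(−3) = 0.125.
Accumulation ratio R = 1/(1 − f) = 1/0.875 = 8/7.
Single-dose peak C₀ = D/Vd = 420/60 = 7 mg/L.
Steady-state peak Cmax,ss = C₀·R = 7 × 8/7 ≈ 8.000 mg/L.
Peak 8.0 mg/L vs MTC 5 mg/L: exceeds toxic threshold.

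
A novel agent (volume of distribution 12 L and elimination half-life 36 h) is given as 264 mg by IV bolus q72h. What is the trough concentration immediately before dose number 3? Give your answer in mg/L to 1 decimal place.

6.9 mg/L

f = (1/2)^(τ/t½) = (1/2)^(72/36) ≈ 0.2500.
C₀ = D/Vd = 264/12 ≈ 22.000 mg/L.
Before the 3rd dose, 2 doses have been given. Superposition: Cmin = C₀·(f + f²).
≈ 22.000 × (0.2500 + 0.0625) ≈ 22.000 × 0.3125 ≈ 6.875 mg/L.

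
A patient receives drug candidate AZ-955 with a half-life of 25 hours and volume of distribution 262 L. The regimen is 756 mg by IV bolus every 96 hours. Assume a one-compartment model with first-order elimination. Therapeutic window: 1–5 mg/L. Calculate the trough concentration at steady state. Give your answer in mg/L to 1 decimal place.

τ/t½ = 96/25 ≈ 3.84, so fraction remaining f = (1/2)^(96/25) ≈ 0.0698.
Each bolus raises the concentration by D/Vd = 756/262 ≈ 2.885 mg/L.
Steady-state trough Cmin,ss = C₀·f/(1−f) ≈ 2.885 × 0.0698/0.9302 ≈ 0.216 mg/L.
Trough 0.2 mg/L vs MEC 1 mg/L: subtherapeutic.

0.2 mg/L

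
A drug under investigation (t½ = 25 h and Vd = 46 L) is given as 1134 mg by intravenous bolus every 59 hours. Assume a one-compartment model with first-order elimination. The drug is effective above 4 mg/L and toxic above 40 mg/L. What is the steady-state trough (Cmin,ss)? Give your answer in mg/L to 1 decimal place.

6.0 mg/L

Over one 59-h interval, 59/25 ≈ 2.36 half-lives elapse, leaving f ≈ 0.1948 of each dose.
Each bolus raises the concentration by D/Vd = 1134/46 ≈ 24.652 mg/L.
Steady-state trough Cmin,ss = C₀·f/(1−f) ≈ 24.652 × 0.1948/0.8052 ≈ 5.964 mg/L.
Trough 6.0 mg/L vs MEC 4 mg/L: adequate.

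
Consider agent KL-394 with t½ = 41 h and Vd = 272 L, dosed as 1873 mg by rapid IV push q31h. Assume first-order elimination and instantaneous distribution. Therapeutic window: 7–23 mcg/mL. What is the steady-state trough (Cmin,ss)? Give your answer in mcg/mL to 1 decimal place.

10.0 mcg/mL

Over one 31-h interval, 31/41 ≈ 0.7561 half-lives elapse, leaving f ≈ 0.5921 of each dose.
Single-dose peak C₀ = D/Vd = 1873/272 ≈ 6.886 mcg/mL.
Steady-state trough Cmin,ss = C₀·f/(1−f) ≈ 6.886 × 0.5921/0.4079 ≈ 9.996 mcg/mL.
Trough 10.0 mcg/mL vs MEC 7 mcg/mL: adequate.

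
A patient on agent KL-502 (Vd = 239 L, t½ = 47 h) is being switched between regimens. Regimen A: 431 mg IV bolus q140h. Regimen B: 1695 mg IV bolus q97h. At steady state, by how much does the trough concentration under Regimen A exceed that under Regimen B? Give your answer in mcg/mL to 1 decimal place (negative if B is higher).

Regimen A: f = (1/2)^(140/47) ≈ 0.1269; Cmin,ss = (431/239)·f/(1−f) ≈ 0.262 mcg/mL.
Regimen B: f = (1/2)^(97/47) ≈ 0.2392; Cmin,ss = (1695/239)·f/(1−f) ≈ 2.230 mcg/mL.
Difference ≈ 0.262 − 2.230 ≈ -1.968 mcg/mL.

-2.0 mcg/mL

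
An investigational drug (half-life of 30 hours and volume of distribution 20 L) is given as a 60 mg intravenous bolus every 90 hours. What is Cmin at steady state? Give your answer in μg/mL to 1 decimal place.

The dosing interval is 3 half-lives, so f = 2^(−3) = 0.125.
At steady state, R = 1/(1 − 0.125) = 8/7.
Single-dose peak C₀ = D/Vd = 60/20 = 3 μg/mL.
Steady-state peak Cmax,ss = C₀·R = 3 × 8/7 ≈ 3.429 μg/mL.
Steady-state trough Cmin,ss = Cmax,ss·f ≈ 3.429 × 0.125 ≈ 0.429 μg/mL.

0.4 μg/mL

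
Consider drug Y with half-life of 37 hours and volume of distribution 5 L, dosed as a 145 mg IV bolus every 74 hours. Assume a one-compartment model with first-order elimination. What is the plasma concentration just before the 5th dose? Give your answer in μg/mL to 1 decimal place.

9.6 μg/mL

f = (1/2)^(τ/t½) = (1/2)^(74/37) ≈ 0.2500.
C₀ = D/Vd = 145/5 ≈ 29.000 μg/mL.
Before the 5th dose, 4 doses have been given. Superposition: Cmin = C₀·(f + f² + … + f^4).
≈ 29.000 × (0.2500 + 0.0625 + 0.0156 + 0.0039) ≈ 29.000 × 0.3320 ≈ 9.628 μg/mL.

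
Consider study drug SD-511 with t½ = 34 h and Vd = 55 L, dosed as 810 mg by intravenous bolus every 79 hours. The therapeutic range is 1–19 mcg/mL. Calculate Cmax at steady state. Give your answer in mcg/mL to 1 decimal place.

18.4 mcg/mL

k = ln2/t½ = ln2/34 ≈ 0.020387 h⁻¹; fraction remaining f = e^(−kτ) = e^(−0.020387×79) ≈ 0.1998.
At steady state, accumulation factor R = 1/(1 − e^(−kτ)) ≈ 1.2497.
Single-dose peak C₀ = D/Vd = 810/55 ≈ 14.727 mcg/mL.
Steady-state peak Cmax,ss = C₀·R ≈ 14.727 × 1.2497 ≈ 18.404 mcg/mL.
Peak 18.4 mcg/mL vs MTC 19 mcg/mL: below toxic threshold.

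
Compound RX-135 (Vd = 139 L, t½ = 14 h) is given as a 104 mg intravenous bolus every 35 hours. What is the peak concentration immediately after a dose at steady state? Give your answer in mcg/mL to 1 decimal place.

0.9 mcg/mL

Over one 35-h interval, 35/14 ≈ 2.5 half-lives elapse, leaving f ≈ 0.1768 of each dose.
Accumulation ratio R = 1/(1 − f) ≈ 1/0.8232 ≈ 1.2148.
Each bolus raises the concentration by D/Vd = 104/139 ≈ 0.748 mcg/mL.
Steady-state peak Cmax,ss = C₀·R ≈ 0.748 × 1.2148 ≈ 0.909 mcg/mL.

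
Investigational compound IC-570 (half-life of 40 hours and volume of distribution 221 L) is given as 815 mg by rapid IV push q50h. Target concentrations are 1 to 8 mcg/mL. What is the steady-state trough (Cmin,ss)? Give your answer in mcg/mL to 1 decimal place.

2.7 mcg/mL

k = ln2/t½ = ln2/40 ≈ 0.017329 h⁻¹; fraction remaining f = e^(−kτ) = e^(−0.017329×50) ≈ 0.4204.
Accumulation ratio R = 1/(1 − f) ≈ 1/0.5796 ≈ 1.7253.
Single-dose peak C₀ = D/Vd = 815/221 ≈ 3.688 mcg/mL.
Cmax,ss = C₀/(1 − f) ≈ 3.688/0.5796 ≈ 6.363 mcg/mL.
One interval later, Cmin,ss = Cmax,ss·e^(−kτ) ≈ 6.363 × 0.4204 ≈ 2.675 mcg/mL.
Trough 2.7 mcg/mL vs MEC 1 mcg/mL: adequate.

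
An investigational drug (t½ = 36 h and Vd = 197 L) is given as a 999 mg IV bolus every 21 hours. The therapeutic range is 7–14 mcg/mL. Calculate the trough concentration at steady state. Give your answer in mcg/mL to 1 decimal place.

Over one 21-h interval, 21/36 ≈ 0.58333 half-lives elapse, leaving f ≈ 0.6674 of each dose.
Each bolus raises the concentration by D/Vd = 999/197 ≈ 5.071 mcg/mL.
Steady-state trough Cmin,ss = C₀·f/(1−f) ≈ 5.071 × 0.6674/0.3326 ≈ 10.176 mcg/mL.
Trough 10.2 mcg/mL vs MEC 7 mcg/mL: adequate.

10.2 mcg/mL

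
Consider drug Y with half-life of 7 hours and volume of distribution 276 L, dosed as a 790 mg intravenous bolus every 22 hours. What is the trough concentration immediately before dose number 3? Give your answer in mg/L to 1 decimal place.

0.4 mg/L

f = (1/2)^(τ/t½) = (1/2)^(22/7) ≈ 0.1132.
C₀ = D/Vd = 790/276 ≈ 2.862 mg/L.
Before the 3rd dose, 2 doses have been given. Superposition: Cmin = C₀·(f + f²).
≈ 2.862 × (0.1132 + 0.0128) ≈ 2.862 × 0.1260 ≈ 0.361 mg/L.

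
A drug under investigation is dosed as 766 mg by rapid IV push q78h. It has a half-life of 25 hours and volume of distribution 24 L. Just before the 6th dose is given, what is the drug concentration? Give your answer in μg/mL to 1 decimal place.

4.1 μg/mL

f = (1/2)^(τ/t½) = (1/2)^(78/25) ≈ 0.1150.
C₀ = D/Vd = 766/24 ≈ 31.917 μg/mL.
Before the 6th dose, 5 doses have been given. Superposition: Cmin = C₀·(f + f² + … + f^5).
≈ 31.917 × (0.1150 + 0.0132 + 0.0015 + 0.0002 + 0.0000) ≈ 31.917 × 0.1299 ≈ 4.146 μg/mL.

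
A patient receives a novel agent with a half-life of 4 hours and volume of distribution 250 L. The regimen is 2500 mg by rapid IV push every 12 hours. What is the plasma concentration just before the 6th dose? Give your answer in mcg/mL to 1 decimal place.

f = (1/2)^(τ/t½) = (1/2)^(12/4) ≈ 0.1250.
C₀ = D/Vd = 2500/250 ≈ 10.000 mcg/mL.
Before the 6th dose, 5 doses have been given. Superposition: Cmin = C₀·(f + f² + … + f^5).
≈ 10.000 × (0.1250 + 0.0156 + 0.0020 + 0.0002 + 0.0000) ≈ 10.000 × 0.1428 ≈ 1.428 mcg/mL.

1.4 mcg/mL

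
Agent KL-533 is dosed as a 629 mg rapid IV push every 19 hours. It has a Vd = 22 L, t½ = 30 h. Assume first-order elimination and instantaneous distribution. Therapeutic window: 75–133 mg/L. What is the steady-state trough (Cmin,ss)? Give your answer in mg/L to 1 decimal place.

51.9 mg/L

τ/t½ = 19/30 ≈ 0.63333, so fraction remaining f = (1/2)^(19/30) ≈ 0.6447.
Accumulation ratio R = 1/(1 − f) ≈ 1/0.3553 ≈ 2.8145.
Each bolus raises the concentration by D/Vd = 629/22 ≈ 28.591 mg/L.
Cmax,ss = C₀/(1 − f) ≈ 28.591/0.3553 ≈ 80.470 mg/L.
One interval later, Cmin,ss = Cmax,ss·e^(−kτ) ≈ 80.470 × 0.6447 ≈ 51.879 mg/L.
Trough 51.9 mg/L vs MEC 75 mg/L: subtherapeutic.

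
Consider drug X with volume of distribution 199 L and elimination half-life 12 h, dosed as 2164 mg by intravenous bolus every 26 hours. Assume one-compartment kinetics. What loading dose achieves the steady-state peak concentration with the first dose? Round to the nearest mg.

2784 mg

f = (1/2)^(26/12) ≈ 0.222725; accumulation ratio R = 1/(1−f) ≈ 1.28655.
Loading dose to hit Cmax,ss on first dose: D_load = D_maint·R ≈ 2164 × 1.28655 ≈ 2784.09 mg.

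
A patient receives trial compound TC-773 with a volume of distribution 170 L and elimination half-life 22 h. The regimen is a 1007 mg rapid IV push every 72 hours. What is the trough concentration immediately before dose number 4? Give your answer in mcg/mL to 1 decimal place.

f = (1/2)^(τ/t½) = (1/2)^(72/22) ≈ 0.1035.
C₀ = D/Vd = 1007/170 ≈ 5.924 mcg/mL.
Before the 4th dose, 3 doses have been given. Superposition: Cmin = C₀·(f + f² + … + f^3).
≈ 5.924 × (0.1035 + 0.0107 + 0.0011) ≈ 5.924 × 0.1153 ≈ 0.683 mcg/mL.

0.7 mcg/mL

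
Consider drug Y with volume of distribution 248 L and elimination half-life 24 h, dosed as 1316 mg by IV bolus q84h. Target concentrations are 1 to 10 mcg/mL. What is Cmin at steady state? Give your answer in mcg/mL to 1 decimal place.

τ/t½ = 84/24 ≈ 3.5, so fraction remaining f = (1/2)^(84/24) ≈ 0.0884.
Single-dose peak C₀ = D/Vd = 1316/248 ≈ 5.306 mcg/mL.
Steady-state trough Cmin,ss = C₀·f/(1−f) ≈ 5.306 × 0.0884/0.9116 ≈ 0.515 mcg/mL.
Trough 0.5 mcg/mL vs MEC 1 mcg/mL: subtherapeutic.

0.5 mcg/mL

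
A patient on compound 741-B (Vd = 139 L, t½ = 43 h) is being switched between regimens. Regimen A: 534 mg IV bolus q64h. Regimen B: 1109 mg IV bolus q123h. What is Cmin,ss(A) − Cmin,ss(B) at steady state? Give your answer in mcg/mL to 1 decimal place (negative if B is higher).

Regimen A: f = (1/2)^(64/43) ≈ 0.3564; Cmin,ss = (534/139)·f/(1−f) ≈ 2.127 mcg/mL.
Regimen B: f = (1/2)^(123/43) ≈ 0.1377; Cmin,ss = (1109/139)·f/(1−f) ≈ 1.274 mcg/mL.
Difference ≈ 2.127 − 1.274 ≈ 0.853 mcg/mL.

0.9 mcg/mL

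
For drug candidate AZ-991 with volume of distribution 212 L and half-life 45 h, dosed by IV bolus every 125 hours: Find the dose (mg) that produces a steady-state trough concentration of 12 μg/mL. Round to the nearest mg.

14903 mg

τ/t½ = 125/45 ≈ 2.7778, so f = (1/2)^(125/45) ≈ 0.145816.
Cmin,ss = (D/Vd)·f/(1−f), so D = Cmin,ss·Vd·(1−f)/f.
D = 12 × 212 × (1−f)/f ≈ 12 × 212 × 5.85796 ≈ 14902.65 mg.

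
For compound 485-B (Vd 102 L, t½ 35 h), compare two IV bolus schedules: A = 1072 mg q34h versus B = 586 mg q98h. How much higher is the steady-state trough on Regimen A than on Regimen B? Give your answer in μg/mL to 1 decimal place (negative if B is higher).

10.0 μg/mL

Regimen A: f = (1/2)^(34/35) ≈ 0.5100; Cmin,ss = (1072/102)·f/(1−f) ≈ 10.939 μg/mL.
Regimen B: f = (1/2)^(98/35) ≈ 0.1436; Cmin,ss = (586/102)·f/(1−f) ≈ 0.963 μg/mL.
Difference ≈ 10.939 − 0.963 ≈ 9.976 μg/mL.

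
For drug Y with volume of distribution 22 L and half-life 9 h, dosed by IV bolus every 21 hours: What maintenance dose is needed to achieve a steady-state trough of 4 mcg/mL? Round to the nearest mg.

τ/t½ = 21/9 ≈ 2.3333, so f = (1/2)^(21/9) ≈ 0.198425.
Cmin,ss = (D/Vd)·f/(1−f), so D = Cmin,ss·Vd·(1−f)/f.
D = 4 × 22 × (1−f)/f ≈ 4 × 22 × 4.03969 ≈ 355.49 mg.

355 mg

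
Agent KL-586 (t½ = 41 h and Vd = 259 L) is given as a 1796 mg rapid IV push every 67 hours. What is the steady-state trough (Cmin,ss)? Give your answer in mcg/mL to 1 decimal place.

τ/t½ = 67/41 ≈ 1.6341, so fraction remaining f = (1/2)^(67/41) ≈ 0.3222.
Single-dose peak C₀ = D/Vd = 1796/259 ≈ 6.934 mcg/mL.
Steady-state trough Cmin,ss = C₀·f/(1−f) ≈ 6.934 × 0.3222/0.6778 ≈ 3.296 mcg/mL.

3.3 mcg/mL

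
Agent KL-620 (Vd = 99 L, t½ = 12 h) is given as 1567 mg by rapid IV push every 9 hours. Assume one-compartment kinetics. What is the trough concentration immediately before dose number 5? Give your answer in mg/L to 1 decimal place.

20.3 mg/L

f = (1/2)^(τ/t½) = (1/2)^(9/12) ≈ 0.5946.
C₀ = D/Vd = 1567/99 ≈ 15.828 mg/L.
Before the 5th dose, 4 doses have been given. Superposition: Cmin = C₀·(f + f² + … + f^4).
≈ 15.828 × (0.5946 + 0.3535 + 0.2102 + 0.1250) ≈ 15.828 × 1.2833 ≈ 20.312 mg/L.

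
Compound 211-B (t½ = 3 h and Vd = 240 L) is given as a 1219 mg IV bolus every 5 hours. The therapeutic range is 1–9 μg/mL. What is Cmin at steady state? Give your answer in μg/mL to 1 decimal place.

2.3 μg/mL

Over one 5-h interval, 5/3 ≈ 1.6667 half-lives elapse, leaving f ≈ 0.3150 of each dose.
Single-dose peak C₀ = D/Vd = 1219/240 ≈ 5.079 μg/mL.
Steady-state trough Cmin,ss = C₀·f/(1−f) ≈ 5.079 × 0.3150/0.6850 ≈ 2.336 μg/mL.
Trough 2.3 μg/mL vs MEC 1 μg/mL: adequate.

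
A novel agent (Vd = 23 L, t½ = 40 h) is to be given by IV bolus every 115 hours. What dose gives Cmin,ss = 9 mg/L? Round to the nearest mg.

τ/t½ = 115/40 ≈ 2.875, so f = (1/2)^(115/40) ≈ 0.136313.
Cmin,ss = (D/Vd)·f/(1−f), so D = Cmin,ss·Vd·(1−f)/f.
D = 9 × 23 × (1−f)/f ≈ 9 × 23 × 6.33606 ≈ 1311.56 mg.

1312 mg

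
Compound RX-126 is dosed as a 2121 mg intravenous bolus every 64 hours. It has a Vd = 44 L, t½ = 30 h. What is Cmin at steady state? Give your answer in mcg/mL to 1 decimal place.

Over one 64-h interval, 64/30 ≈ 2.1333 half-lives elapse, leaving f ≈ 0.2279 of each dose.
At steady state, accumulation factor R = 1/(1 − e^(−kτ)) ≈ 1.2952.
Single-dose peak C₀ = D/Vd = 2121/44 ≈ 48.205 mcg/mL.
Steady-state peak Cmax,ss = C₀·R ≈ 48.205 × 1.2952 ≈ 62.435 mcg/mL.
Steady-state trough Cmin,ss = Cmax,ss·f ≈ 62.435 × 0.2279 ≈ 14.229 mcg/mL.

14.2 mcg/mL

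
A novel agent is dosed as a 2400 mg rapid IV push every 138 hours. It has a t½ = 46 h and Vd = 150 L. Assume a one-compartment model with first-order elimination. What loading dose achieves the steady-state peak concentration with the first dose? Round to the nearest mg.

f = (1/2)^(138/46) ≈ 0.125000; accumulation ratio R = 1/(1−f) ≈ 1.14286.
Loading dose to hit Cmax,ss on first dose: D_load = D_maint·R ≈ 2400 × 1.14286 ≈ 2742.86 mg.

2743 mg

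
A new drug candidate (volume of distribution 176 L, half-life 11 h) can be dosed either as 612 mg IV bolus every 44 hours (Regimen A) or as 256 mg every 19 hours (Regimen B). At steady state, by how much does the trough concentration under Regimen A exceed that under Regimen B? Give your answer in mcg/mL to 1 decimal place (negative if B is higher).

Regimen A: f = (1/2)^(44/11) ≈ 0.0625; Cmin,ss = (612/176)·f/(1−f) ≈ 0.232 mcg/mL.
Regimen B: f = (1/2)^(19/11) ≈ 0.3020; Cmin,ss = (256/176)·f/(1−f) ≈ 0.629 mcg/mL.
Difference ≈ 0.232 − 0.629 ≈ -0.397 mcg/mL.

-0.4 mcg/mL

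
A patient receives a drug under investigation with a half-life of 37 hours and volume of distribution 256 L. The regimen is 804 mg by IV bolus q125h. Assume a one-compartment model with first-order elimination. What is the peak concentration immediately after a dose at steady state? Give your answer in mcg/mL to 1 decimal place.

3.5 mcg/mL

k = ln2/t½ = ln2/37 ≈ 0.018734 h⁻¹; fraction remaining f = e^(−kτ) = e^(−0.018734×125) ≈ 0.0962.
Accumulation ratio R = 1/(1 − f) ≈ 1/0.9038 ≈ 1.1064.
Single-dose peak C₀ = D/Vd = 804/256 ≈ 3.141 mcg/mL.
Steady-state peak Cmax,ss = C₀·R ≈ 3.141 × 1.1064 ≈ 3.475 mcg/mL.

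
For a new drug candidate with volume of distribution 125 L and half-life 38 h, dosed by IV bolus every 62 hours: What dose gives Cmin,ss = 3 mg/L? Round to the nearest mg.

787 mg

τ/t½ = 62/38 ≈ 1.6316, so f = (1/2)^(62/38) ≈ 0.322735.
Cmin,ss = (D/Vd)·f/(1−f), so D = Cmin,ss·Vd·(1−f)/f.
D = 3 × 125 × (1−f)/f ≈ 3 × 125 × 2.09852 ≈ 786.95 mg.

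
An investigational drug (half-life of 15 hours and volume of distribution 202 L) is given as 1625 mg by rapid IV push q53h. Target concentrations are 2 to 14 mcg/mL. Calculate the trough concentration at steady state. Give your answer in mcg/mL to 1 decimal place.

τ/t½ = 53/15 ≈ 3.5333, so fraction remaining f = (1/2)^(53/15) ≈ 0.0864.
Single-dose peak C₀ = D/Vd = 1625/202 ≈ 8.045 mcg/mL.
Steady-state trough Cmin,ss = C₀·f/(1−f) ≈ 8.045 × 0.0864/0.9136 ≈ 0.761 mcg/mL.
Trough 0.8 mcg/mL vs MEC 2 mcg/mL: subtherapeutic.

0.8 mcg/mL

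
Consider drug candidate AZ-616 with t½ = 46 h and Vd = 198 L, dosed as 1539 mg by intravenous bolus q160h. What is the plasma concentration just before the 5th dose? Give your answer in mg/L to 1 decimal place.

f = (1/2)^(τ/t½) = (1/2)^(160/46) ≈ 0.0897.
C₀ = D/Vd = 1539/198 ≈ 7.773 mg/L.
Before the 5th dose, 4 doses have been given. Superposition: Cmin = C₀·(f + f² + … + f^4).
≈ 7.773 × (0.0897 + 0.0080 + 0.0007 + 0.0001) ≈ 7.773 × 0.0985 ≈ 0.766 mg/L.

0.8 mg/L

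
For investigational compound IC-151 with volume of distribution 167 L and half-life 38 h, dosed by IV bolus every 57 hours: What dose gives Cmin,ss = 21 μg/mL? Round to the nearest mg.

6412 mg

τ/t½ = 57/38 ≈ 1.5, so f = (1/2)^(57/38) ≈ 0.353553.
Cmin,ss = (D/Vd)·f/(1−f), so D = Cmin,ss·Vd·(1−f)/f.
D = 21 × 167 × (1−f)/f ≈ 21 × 167 × 1.82843 ≈ 6412.30 mg.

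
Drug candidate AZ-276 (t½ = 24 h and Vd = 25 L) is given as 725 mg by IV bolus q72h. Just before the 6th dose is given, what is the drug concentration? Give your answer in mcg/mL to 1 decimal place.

f = (1/2)^(τ/t½) = (1/2)^(72/24) ≈ 0.1250.
C₀ = D/Vd = 725/25 ≈ 29.000 mcg/mL.
Before the 6th dose, 5 doses have been given. Superposition: Cmin = C₀·(f + f² + … + f^5).
≈ 29.000 × (0.1250 + 0.0156 + 0.0020 + 0.0002 + 0.0000) ≈ 29.000 × 0.1428 ≈ 4.141 mcg/mL.

4.1 mcg/mL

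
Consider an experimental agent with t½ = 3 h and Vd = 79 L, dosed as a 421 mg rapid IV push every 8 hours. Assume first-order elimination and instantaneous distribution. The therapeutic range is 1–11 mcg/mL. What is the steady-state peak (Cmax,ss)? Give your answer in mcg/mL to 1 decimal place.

6.3 mcg/mL

k = ln2/t½ = ln2/3 ≈ 0.231049 h⁻¹; fraction remaining f = e^(−kτ) = e^(−0.231049×8) ≈ 0.1575.
Accumulation ratio R = 1/(1 − f) ≈ 1/0.8425 ≈ 1.1869.
Each bolus raises the concentration by D/Vd = 421/79 ≈ 5.329 mcg/mL.
Cmax,ss = C₀/(1 − f) ≈ 5.329/0.8425 ≈ 6.325 mcg/mL.
Peak 6.3 mcg/mL vs MTC 11 mcg/mL: below toxic threshold.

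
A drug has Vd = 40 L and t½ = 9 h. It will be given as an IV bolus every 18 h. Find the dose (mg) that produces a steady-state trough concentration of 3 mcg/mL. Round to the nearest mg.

360 mg

τ/t½ = 18/9 ≈ 2, so f = (1/2)^(18/9) ≈ 0.250000.
Cmin,ss = (D/Vd)·f/(1−f), so D = Cmin,ss·Vd·(1−f)/f.
D = 3 × 40 × (1−f)/f ≈ 3 × 40 × 3.00000 ≈ 360.00 mg.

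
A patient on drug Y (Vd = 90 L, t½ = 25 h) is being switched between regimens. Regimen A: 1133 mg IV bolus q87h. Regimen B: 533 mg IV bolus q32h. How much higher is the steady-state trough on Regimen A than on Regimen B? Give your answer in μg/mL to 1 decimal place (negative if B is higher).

Regimen A: f = (1/2)^(87/25) ≈ 0.0896; Cmin,ss = (1133/90)·f/(1−f) ≈ 1.239 μg/mL.
Regimen B: f = (1/2)^(32/25) ≈ 0.4118; Cmin,ss = (533/90)·f/(1−f) ≈ 4.146 μg/mL.
Difference ≈ 1.239 − 4.146 ≈ -2.907 μg/mL.

-2.9 μg/mL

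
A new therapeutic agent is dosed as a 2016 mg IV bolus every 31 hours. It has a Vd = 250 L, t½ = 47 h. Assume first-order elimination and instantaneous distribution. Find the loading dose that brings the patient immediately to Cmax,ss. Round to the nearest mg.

f = (1/2)^(31/47) ≈ 0.633065; accumulation ratio R = 1/(1−f) ≈ 2.72528.
Loading dose to hit Cmax,ss on first dose: D_load = D_maint·R ≈ 2016 × 2.72528 ≈ 5494.16 mg.

5494 mg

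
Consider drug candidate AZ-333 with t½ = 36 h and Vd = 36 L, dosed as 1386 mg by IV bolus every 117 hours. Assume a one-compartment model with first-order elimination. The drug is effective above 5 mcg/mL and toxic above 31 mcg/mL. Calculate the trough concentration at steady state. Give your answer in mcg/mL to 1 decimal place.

k = ln2/t½ = ln2/36 ≈ 0.019254 h⁻¹; fraction remaining f = e^(−kτ) = e^(−0.019254×117) ≈ 0.1051.
Accumulation ratio R = 1/(1 − f) ≈ 1/0.8949 ≈ 1.1174.
Each bolus raises the concentration by D/Vd = 1386/36 ≈ 38.500 mcg/mL.
Cmax,ss = C₀/(1 − f) ≈ 38.500/0.8949 ≈ 43.022 mcg/mL.
One interval later, Cmin,ss = Cmax,ss·e^(−kτ) ≈ 43.022 × 0.1051 ≈ 4.522 mcg/mL.
Trough 4.5 mcg/mL vs MEC 5 mcg/mL: subtherapeutic.

4.5 mcg/mL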